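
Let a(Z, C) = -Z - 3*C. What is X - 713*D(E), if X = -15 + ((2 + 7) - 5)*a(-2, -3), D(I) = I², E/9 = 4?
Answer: -924019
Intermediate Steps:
E = 36 (E = 9*4 = 36)
X = 29 (X = -15 + ((2 + 7) - 5)*(-1*(-2) - 3*(-3)) = -15 + (9 - 5)*(2 + 9) = -15 + 4*11 = -15 + 44 = 29)
X - 713*D(E) = 29 - 713*36² = 29 - 713*1296 = 29 - 924048 = -924019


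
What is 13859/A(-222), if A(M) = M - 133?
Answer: -13859/355 ≈ -39.039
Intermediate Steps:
A(M) = -133 + M
13859/A(-222) = 13859/(-133 - 222) = 13859/(-355) = 13859*(-1/355) = -13859/355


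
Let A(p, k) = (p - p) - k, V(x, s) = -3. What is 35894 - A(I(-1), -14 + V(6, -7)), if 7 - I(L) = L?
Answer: 35877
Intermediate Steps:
I(L) = 7 - L
A(p, k) = -k (A(p, k) = 0 - k = -k)
35894 - A(I(-1), -14 + V(6, -7)) = 35894 - (-1)*(-14 - 3) = 35894 - (-1)*(-17) = 35894 - 1*17 = 35894 - 17 = 35877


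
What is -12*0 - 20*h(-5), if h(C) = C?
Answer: 100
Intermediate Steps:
-12*0 - 20*h(-5) = -12*0 - 20*(-5) = 0 + 100 = 100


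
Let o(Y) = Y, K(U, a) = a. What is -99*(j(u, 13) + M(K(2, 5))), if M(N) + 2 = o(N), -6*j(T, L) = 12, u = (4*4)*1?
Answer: -99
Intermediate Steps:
u = 16 (u = 16*1 = 16)
j(T, L) = -2 (j(T, L) = -⅙*12 = -2)
M(N) = -2 + N
-99*(j(u, 13) + M(K(2, 5))) = -99*(-2 + (-2 + 5)) = -99*(-2 + 3) = -99*1 = -99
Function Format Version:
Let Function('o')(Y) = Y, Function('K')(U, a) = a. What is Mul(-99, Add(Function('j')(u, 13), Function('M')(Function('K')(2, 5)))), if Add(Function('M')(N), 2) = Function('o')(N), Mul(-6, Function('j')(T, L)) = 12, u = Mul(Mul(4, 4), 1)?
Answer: -99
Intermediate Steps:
u = 16 (u = Mul(16, 1) = 16)
Function('j')(T, L) = -2 (Function('j')(T, L) = Mul(Rational(-1, 6), 12) = -2)
Function('M')(N) = Add(-2, N)
Mul(-99, Add(Function('j')(u, 13), Function('M')(Function('K')(2, 5)))) = Mul(-99, Add(-2, Add(-2, 5))) = Mul(-99, Add(-2, 3)) = Mul(-99, 1) = -99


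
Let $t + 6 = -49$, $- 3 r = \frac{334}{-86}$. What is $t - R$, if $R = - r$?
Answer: $- \frac{6928}{129} \approx -53.705$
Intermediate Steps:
$r = \frac{167}{129}$ ($r = - \frac{334 \frac{1}{-86}}{3} = - \frac{334 \left(- \frac{1}{86}\right)}{3} = \left(- \frac{1}{3}\right) \left(- \frac{167}{43}\right) = \frac{167}{129} \approx 1.2946$)
$t = -55$ ($t = -6 - 49 = -55$)
$R = - \frac{167}{129}$ ($R = \left(-1\right) \frac{167}{129} = - \frac{167}{129} \approx -1.2946$)
$t - R = -55 - - \frac{167}{129} = -55 + \frac{167}{129} = - \frac{6928}{129}$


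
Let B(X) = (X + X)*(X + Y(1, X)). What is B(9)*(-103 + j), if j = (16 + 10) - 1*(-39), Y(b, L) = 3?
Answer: -8208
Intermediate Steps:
j = 65 (j = 26 + 39 = 65)
B(X) = 2*X*(3 + X) (B(X) = (X + X)*(X + 3) = (2*X)*(3 + X) = 2*X*(3 + X))
B(9)*(-103 + j) = (2*9*(3 + 9))*(-103 + 65) = (2*9*12)*(-38) = 216*(-38) = -8208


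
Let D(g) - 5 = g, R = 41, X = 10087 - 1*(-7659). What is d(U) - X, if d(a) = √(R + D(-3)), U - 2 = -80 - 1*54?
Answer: -17746 + √43 ≈ -17739.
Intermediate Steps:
U = -132 (U = 2 + (-80 - 1*54) = 2 + (-80 - 54) = 2 - 134 = -132)
X = 17746 (X = 10087 + 7659 = 17746)
D(g) = 5 + g
d(a) = √43 (d(a) = √(41 + (5 - 3)) = √(41 + 2) = √43)
d(U) - X = √43 - 1*17746 = √43 - 17746 = -17746 + √43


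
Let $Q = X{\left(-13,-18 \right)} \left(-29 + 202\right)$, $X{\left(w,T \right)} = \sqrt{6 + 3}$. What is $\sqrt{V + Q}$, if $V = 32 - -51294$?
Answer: $\sqrt{51845} \approx 227.7$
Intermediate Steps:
$X{\left(w,T \right)} = 3$ ($X{\left(w,T \right)} = \sqrt{9} = 3$)
$V = 51326$ ($V = 32 + 51294 = 51326$)
$Q = 519$ ($Q = 3 \left(-29 + 202\right) = 3 \cdot 173 = 519$)
$\sqrt{V + Q} = \sqrt{51326 + 519} = \sqrt{51845}$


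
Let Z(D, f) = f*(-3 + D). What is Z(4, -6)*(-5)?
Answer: 30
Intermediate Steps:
Z(4, -6)*(-5) = -6*(-3 + 4)*(-5) = -6*1*(-5) = -6*(-5) = 30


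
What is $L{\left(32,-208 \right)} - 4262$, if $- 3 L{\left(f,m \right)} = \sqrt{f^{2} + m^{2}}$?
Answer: $-4262 - \frac{16 \sqrt{173}}{3} \approx -4332.1$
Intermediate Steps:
$L{\left(f,m \right)} = - \frac{\sqrt{f^{2} + m^{2}}}{3}$
$L{\left(32,-208 \right)} - 4262 = - \frac{\sqrt{32^{2} + \left(-208\right)^{2}}}{3} - 4262 = - \frac{\sqrt{1024 + 43264}}{3} - 4262 = - \frac{\sqrt{44288}}{3} - 4262 = - \frac{16 \sqrt{173}}{3} - 4262 = -4262 - \frac{16 \sqrt{173}}{3}$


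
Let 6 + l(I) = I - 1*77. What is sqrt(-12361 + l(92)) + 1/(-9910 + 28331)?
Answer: 1/18421 + 8*I*sqrt(193) ≈ 5.4286e-5 + 111.14*I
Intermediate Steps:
l(I) = -83 + I (l(I) = -6 + (I - 1*77) = -6 + (I - 77) = -6 + (-77 + I) = -83 + I)
sqrt(-12361 + l(92)) + 1/(-9910 + 28331) = sqrt(-12361 + (-83 + 92)) + 1/(-9910 + 28331) = sqrt(-12361 + 9) + 1/18421 = sqrt(-12352) + 1/18421 = 8*I*sqrt(193) + 1/18421 = 1/18421 + 8*I*sqrt(193)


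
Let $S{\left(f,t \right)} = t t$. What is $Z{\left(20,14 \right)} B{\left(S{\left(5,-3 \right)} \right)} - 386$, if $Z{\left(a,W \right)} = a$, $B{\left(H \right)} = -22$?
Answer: $-826$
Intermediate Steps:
$S{\left(f,t \right)} = t^{2}$
$Z{\left(20,14 \right)} B{\left(S{\left(5,-3 \right)} \right)} - 386 = 20 \left(-22\right) - 386 = -440 - 386 = -826$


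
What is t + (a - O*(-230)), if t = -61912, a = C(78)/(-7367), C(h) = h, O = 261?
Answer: -13864772/7367 ≈ -1882.0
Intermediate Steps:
a = -78/7367 (a = 78/(-7367) = 78*(-1/7367) = -78/7367 ≈ -0.010588)
t + (a - O*(-230)) = -61912 + (-78/7367 - 261*(-230)) = -61912 + (-78/7367 - 1*(-60030)) = -61912 + (-78/7367 + 60030) = -61912 + 442240932/7367 = -13864772/7367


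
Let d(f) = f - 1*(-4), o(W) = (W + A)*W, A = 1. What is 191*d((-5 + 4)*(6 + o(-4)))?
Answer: -2674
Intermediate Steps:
o(W) = W*(1 + W) (o(W) = (W + 1)*W = (1 + W)*W = W*(1 + W))
d(f) = 4 + f (d(f) = f + 4 = 4 + f)
191*d((-5 + 4)*(6 + o(-4))) = 191*(4 + (-5 + 4)*(6 - 4*(1 - 4))) = 191*(4 - (6 - 4*(-3))) = 191*(4 - (6 + 12)) = 191*(4 - 1*18) = 191*(4 - 18) = 191*(-14) = -2674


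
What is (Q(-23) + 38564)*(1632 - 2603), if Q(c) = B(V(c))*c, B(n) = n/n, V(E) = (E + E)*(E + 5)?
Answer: -37423311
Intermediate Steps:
V(E) = 2*E*(5 + E) (V(E) = (2*E)*(5 + E) = 2*E*(5 + E))
B(n) = 1
Q(c) = c (Q(c) = 1*c = c)
(Q(-23) + 38564)*(1632 - 2603) = (-23 + 38564)*(1632 - 2603) = 38541*(-971) = -37423311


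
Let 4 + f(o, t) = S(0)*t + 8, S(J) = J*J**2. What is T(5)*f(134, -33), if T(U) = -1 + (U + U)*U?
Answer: 196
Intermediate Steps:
S(J) = J**3
f(o, t) = 4 (f(o, t) = -4 + (0**3*t + 8) = -4 + (0*t + 8) = -4 + (0 + 8) = -4 + 8 = 4)
T(U) = -1 + 2*U**2 (T(U) = -1 + (2*U)*U = -1 + 2*U**2)
T(5)*f(134, -33) = (-1 + 2*5**2)*4 = (-1 + 2*25)*4 = (-1 + 50)*4 = 49*4 = 196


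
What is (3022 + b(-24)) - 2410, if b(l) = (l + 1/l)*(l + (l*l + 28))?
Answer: -79993/6 ≈ -13332.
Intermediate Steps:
b(l) = (l + 1/l)*(28 + l + l²) (b(l) = (l + 1/l)*(l + (l² + 28)) = (l + 1/l)*(l + (28 + l²)) = (l + 1/l)*(28 + l + l²))
(3022 + b(-24)) - 2410 = (3022 + (1 + (-24)² + (-24)³ + 28/(-24) + 29*(-24))) - 2410 = (3022 + (1 + 576 - 13824 + 28*(-1/24) - 696)) - 2410 = (3022 + (1 + 576 - 13824 - 7/6 - 696)) - 2410 = (3022 - 83665/6) - 2410 = -65533/6 - 2410 = -79993/6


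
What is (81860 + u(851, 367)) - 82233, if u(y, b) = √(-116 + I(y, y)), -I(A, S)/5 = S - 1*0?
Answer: -373 + I*√4371 ≈ -373.0 + 66.114*I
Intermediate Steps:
I(A, S) = -5*S (I(A, S) = -5*(S - 1*0) = -5*(S + 0) = -5*S)
u(y, b) = √(-116 - 5*y)
(81860 + u(851, 367)) - 82233 = (81860 + √(-116 - 5*851)) - 82233 = (81860 + √(-116 - 4255)) - 82233 = (81860 + √(-4371)) - 82233 = (81860 + I*√4371) - 82233 = -373 + I*√4371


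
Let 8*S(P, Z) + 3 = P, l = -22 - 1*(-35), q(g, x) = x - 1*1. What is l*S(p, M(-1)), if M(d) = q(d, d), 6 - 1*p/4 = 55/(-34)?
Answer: 6071/136 ≈ 44.640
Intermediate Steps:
p = 518/17 (p = 24 - 220/(-34) = 24 - 220*(-1)/34 = 24 - 4*(-55/34) = 24 + 110/17 = 518/17 ≈ 30.471)
q(g, x) = -1 + x (q(g, x) = x - 1 = -1 + x)
M(d) = -1 + d
l = 13 (l = -22 + 35 = 13)
S(P, Z) = -3/8 + P/8
l*S(p, M(-1)) = 13*(-3/8 + (⅛)*(518/17)) = 13*(-3/8 + 259/68) = 13*(467/136) = 6071/136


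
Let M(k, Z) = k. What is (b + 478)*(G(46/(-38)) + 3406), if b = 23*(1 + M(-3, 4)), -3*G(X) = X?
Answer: 27959760/19 ≈ 1.4716e+6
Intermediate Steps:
G(X) = -X/3
b = -46 (b = 23*(1 - 3) = 23*(-2) = -46)
(b + 478)*(G(46/(-38)) + 3406) = (-46 + 478)*(-46/(3*(-38)) + 3406) = 432*(-46*(-1)/(3*38) + 3406) = 432*(-⅓*(-23/19) + 3406) = 432*(23/57 + 3406) = 432*(194165/57) = 27959760/19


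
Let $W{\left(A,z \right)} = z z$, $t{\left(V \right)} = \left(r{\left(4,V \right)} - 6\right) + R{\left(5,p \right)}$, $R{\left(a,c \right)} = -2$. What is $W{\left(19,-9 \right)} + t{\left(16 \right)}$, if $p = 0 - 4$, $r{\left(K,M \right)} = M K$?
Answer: $137$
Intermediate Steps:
$r{\left(K,M \right)} = K M$
$p = -4$ ($p = 0 - 4 = -4$)
$t{\left(V \right)} = -8 + 4 V$ ($t{\left(V \right)} = \left(4 V - 6\right) - 2 = \left(-6 + 4 V\right) - 2 = -8 + 4 V$)
$W{\left(A,z \right)} = z^{2}$
$W{\left(19,-9 \right)} + t{\left(16 \right)} = \left(-9\right)^{2} + \left(-8 + 4 \cdot 16\right) = 81 + \left(-8 + 64\right) = 81 + 56 = 137$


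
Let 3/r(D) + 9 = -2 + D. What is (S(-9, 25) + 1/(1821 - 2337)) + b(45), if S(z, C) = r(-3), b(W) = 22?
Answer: 78683/3612 ≈ 21.784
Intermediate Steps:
r(D) = 3/(-11 + D) (r(D) = 3/(-9 + (-2 + D)) = 3/(-11 + D))
S(z, C) = -3/14 (S(z, C) = 3/(-11 - 3) = 3/(-14) = 3*(-1/14) = -3/14)
(S(-9, 25) + 1/(1821 - 2337)) + b(45) = (-3/14 + 1/(1821 - 2337)) + 22 = (-3/14 + 1/(-516)) + 22 = (-3/14 - 1/516) + 22 = -781/3612 + 22 = 78683/3612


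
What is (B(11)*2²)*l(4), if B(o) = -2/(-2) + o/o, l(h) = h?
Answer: 32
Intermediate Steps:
B(o) = 2 (B(o) = -2*(-½) + 1 = 1 + 1 = 2)
(B(11)*2²)*l(4) = (2*2²)*4 = (2*4)*4 = 8*4 = 32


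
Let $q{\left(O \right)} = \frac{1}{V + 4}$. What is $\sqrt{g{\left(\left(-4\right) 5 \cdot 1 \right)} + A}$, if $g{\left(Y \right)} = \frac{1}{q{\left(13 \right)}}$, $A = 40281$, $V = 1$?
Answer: $\sqrt{40286} \approx 200.71$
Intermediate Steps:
$q{\left(O \right)} = \frac{1}{5}$ ($q{\left(O \right)} = \frac{1}{1 + 4} = \frac{1}{5}$)
$g{\left(Y \right)} = 5$ ($g{\left(Y \right)} = \frac{1}{\frac{1}{5}} = 5$)
$\sqrt{g{\left(\left(-4\right) 5 \cdot 1 \right)} + A} = \sqrt{5 + 40281} = \sqrt{40286}$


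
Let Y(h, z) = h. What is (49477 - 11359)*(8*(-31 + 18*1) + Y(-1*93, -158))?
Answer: -7509246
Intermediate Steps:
(49477 - 11359)*(8*(-31 + 18*1) + Y(-1*93, -158)) = (49477 - 11359)*(8*(-31 + 18*1) - 1*93) = 38118*(8*(-31 + 18) - 93) = 38118*(8*(-13) - 93) = 38118*(-104 - 93) = 38118*(-197) = -7509246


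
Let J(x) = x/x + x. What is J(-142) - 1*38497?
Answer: -38638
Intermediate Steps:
J(x) = 1 + x
J(-142) - 1*38497 = (1 - 142) - 1*38497 = -141 - 38497 = -38638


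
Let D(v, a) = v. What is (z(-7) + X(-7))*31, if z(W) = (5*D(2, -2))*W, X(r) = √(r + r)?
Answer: -2170 + 31*I*√14 ≈ -2170.0 + 115.99*I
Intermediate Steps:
X(r) = √2*√r (X(r) = √(2*r) = √2*√r)
z(W) = 10*W (z(W) = (5*2)*W = 10*W)
(z(-7) + X(-7))*31 = (10*(-7) + √2*√(-7))*31 = (-70 + √2*(I*√7))*31 = (-70 + I*√14)*31 = -2170 + 31*I*√14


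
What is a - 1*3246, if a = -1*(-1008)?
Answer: -2238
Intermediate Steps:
a = 1008
a - 1*3246 = 1008 - 1*3246 = 1008 - 3246 = -2238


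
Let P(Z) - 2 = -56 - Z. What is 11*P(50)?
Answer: -1144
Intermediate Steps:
P(Z) = -54 - Z (P(Z) = 2 + (-56 - Z) = -54 - Z)
11*P(50) = 11*(-54 - 1*50) = 11*(-54 - 50) = 11*(-104) = -1144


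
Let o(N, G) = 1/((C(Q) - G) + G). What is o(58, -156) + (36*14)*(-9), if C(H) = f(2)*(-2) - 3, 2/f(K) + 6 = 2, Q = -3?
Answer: -9073/2 ≈ -4536.5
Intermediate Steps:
f(K) = -½ (f(K) = 2/(-6 + 2) = 2/(-4) = 2*(-¼) = -½)
C(H) = -2 (C(H) = -½*(-2) - 3 = 1 - 3 = -2)
o(N, G) = -½ (o(N, G) = 1/((-2 - G) + G) = 1/(-2) = -½)
o(58, -156) + (36*14)*(-9) = -½ + (36*14)*(-9) = -½ + 504*(-9) = -½ - 4536 = -9073/2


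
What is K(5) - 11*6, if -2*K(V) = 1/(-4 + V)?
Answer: -133/2 ≈ -66.500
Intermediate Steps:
K(V) = -1/(2*(-4 + V))
K(5) - 11*6 = -1/(-8 + 2*5) - 11*6 = -1/(-8 + 10) - 66 = -1/2 - 66 = -1*½ - 66 = -½ - 66 = -133/2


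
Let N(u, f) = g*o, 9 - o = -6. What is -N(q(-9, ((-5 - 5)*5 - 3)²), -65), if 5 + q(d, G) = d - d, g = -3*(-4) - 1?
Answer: -165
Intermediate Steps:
o = 15 (o = 9 - 1*(-6) = 9 + 6 = 15)
g = 11 (g = 12 - 1 = 11)
q(d, G) = -5 (q(d, G) = -5 + (d - d) = -5 + 0 = -5)
N(u, f) = 165 (N(u, f) = 11*15 = 165)
-N(q(-9, ((-5 - 5)*5 - 3)²), -65) = -1*165 = -165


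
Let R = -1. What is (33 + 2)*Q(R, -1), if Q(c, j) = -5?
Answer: -175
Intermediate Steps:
(33 + 2)*Q(R, -1) = (33 + 2)*(-5) = 35*(-5) = -175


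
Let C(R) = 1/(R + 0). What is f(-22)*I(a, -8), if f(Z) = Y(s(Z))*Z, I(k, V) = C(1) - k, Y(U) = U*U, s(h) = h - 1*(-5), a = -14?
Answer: -95370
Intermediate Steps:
C(R) = 1/R
s(h) = 5 + h (s(h) = h + 5 = 5 + h)
Y(U) = U**2
I(k, V) = 1 - k (I(k, V) = 1/1 - k = 1 - k)
f(Z) = Z*(5 + Z)**2 (f(Z) = (5 + Z)**2*Z = Z*(5 + Z)**2)
f(-22)*I(a, -8) = (-22*(5 - 22)**2)*(1 - 1*(-14)) = (-22*(-17)**2)*(1 + 14) = -22*289*15 = -6358*15 = -95370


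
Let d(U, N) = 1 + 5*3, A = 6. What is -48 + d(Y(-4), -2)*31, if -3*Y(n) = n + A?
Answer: 448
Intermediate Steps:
Y(n) = -2 - n/3 (Y(n) = -(n + 6)/3 = -(6 + n)/3 = -2 - n/3)
d(U, N) = 16 (d(U, N) = 1 + 15 = 16)
-48 + d(Y(-4), -2)*31 = -48 + 16*31 = -48 + 496 = 448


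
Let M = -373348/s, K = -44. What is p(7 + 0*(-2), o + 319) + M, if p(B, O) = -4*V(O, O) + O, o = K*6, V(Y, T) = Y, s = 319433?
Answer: -53079793/319433 ≈ -166.17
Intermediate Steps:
o = -264 (o = -44*6 = -264)
p(B, O) = -3*O (p(B, O) = -4*O + O = -3*O)
M = -373348/319433 ≈ -1.1688
p(7 + 0*(-2), o + 319) + M = -3*(-264 + 319) - 373348/319433 = -3*55 - 373348/319433 = -165 - 373348/319433 = -53079793/319433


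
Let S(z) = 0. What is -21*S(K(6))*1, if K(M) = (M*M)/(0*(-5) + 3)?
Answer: 0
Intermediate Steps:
K(M) = M²/3 (K(M) = M²/(0 + 3) = M²/3)
-21*S(K(6))*1 = -21*0*1 = 0*1 = 0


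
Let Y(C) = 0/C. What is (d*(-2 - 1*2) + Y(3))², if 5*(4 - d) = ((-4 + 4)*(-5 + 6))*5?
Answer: 256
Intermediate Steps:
Y(C) = 0
d = 4 (d = 4 - (-4 + 4)*(-5 + 6)*5/5 = 4 - 0*1*5/5 = 4 - 0*5 = 4 - ⅕*0 = 4 + 0 = 4)
(d*(-2 - 1*2) + Y(3))² = (4*(-2 - 1*2) + 0)² = (4*(-2 - 2) + 0)² = (4*(-4) + 0)² = (-16 + 0)² = (-16)² = 256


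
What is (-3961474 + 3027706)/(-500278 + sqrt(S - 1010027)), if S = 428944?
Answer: 467143587504/250278658367 + 933768*I*sqrt(581083)/250278658367 ≈ 1.8665 + 0.002844*I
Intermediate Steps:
(-3961474 + 3027706)/(-500278 + sqrt(S - 1010027)) = (-3961474 + 3027706)/(-500278 + sqrt(428944 - 1010027)) = -933768/(-500278 + sqrt(-581083)) = -933768/(-500278 + I*sqrt(581083))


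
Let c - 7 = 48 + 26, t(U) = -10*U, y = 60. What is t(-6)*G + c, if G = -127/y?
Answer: -46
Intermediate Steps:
c = 81 (c = 7 + (48 + 26) = 7 + 74 = 81)
G = -127/60 ≈ -2.1167
t(-6)*G + c = -10*(-6)*(-127/60) + 81 = 60*(-127/60) + 81 = -127 + 81 = -46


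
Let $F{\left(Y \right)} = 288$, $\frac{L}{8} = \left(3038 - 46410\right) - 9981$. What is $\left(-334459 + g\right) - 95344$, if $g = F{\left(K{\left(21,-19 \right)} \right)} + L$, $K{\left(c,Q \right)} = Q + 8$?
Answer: $-856339$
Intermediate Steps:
$L = -426824$ ($L = 8 \left(\left(3038 - 46410\right) - 9981\right) = 8 \left(-43372 - 9981\right) = 8 \left(-53353\right) = -426824$)
$K{\left(c,Q \right)} = 8 + Q$
$g = -426536$ ($g = 288 - 426824 = -426536$)
$\left(-334459 + g\right) - 95344 = \left(-334459 - 426536\right) - 95344 = -760995 - 95344 = -856339$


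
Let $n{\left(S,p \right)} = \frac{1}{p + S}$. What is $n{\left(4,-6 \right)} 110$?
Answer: $-55$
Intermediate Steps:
$n{\left(S,p \right)} = \frac{1}{S + p}$
$n{\left(4,-6 \right)} 110 = \frac{1}{4 - 6} \cdot 110 = \frac{1}{-2} \cdot 110 = \left(- \frac{1}{2}\right) 110 = -55$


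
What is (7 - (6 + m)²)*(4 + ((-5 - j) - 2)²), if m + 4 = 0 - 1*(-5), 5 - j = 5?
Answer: -2226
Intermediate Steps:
j = 0 (j = 5 - 1*5 = 5 - 5 = 0)
m = 1 (m = -4 + (0 - 1*(-5)) = -4 + (0 + 5) = -4 + 5 = 1)
(7 - (6 + m)²)*(4 + ((-5 - j) - 2)²) = (7 - (6 + 1)²)*(4 + ((-5 - 1*0) - 2)²) = (7 - 1*7²)*(4 + ((-5 + 0) - 2)²) = (7 - 1*49)*(4 + (-5 - 2)²) = (7 - 49)*(4 + (-7)²) = -42*(4 + 49) = -42*53 = -2226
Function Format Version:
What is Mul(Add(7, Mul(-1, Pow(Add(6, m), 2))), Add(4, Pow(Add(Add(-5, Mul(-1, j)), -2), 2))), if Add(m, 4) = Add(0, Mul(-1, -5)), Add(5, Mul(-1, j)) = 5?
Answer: -2226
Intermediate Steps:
j = 0 (j = Add(5, Mul(-1, 5)) = Add(5, -5) = 0)
m = 1 (m = Add(-4, Add(0, Mul(-1, -5))) = Add(-4, Add(0, 5)) = Add(-4, 5) = 1)
Mul(Add(7, Mul(-1, Pow(Add(6, m), 2))), Add(4, Pow(Add(Add(-5, Mul(-1, j)), -2), 2))) = Mul(Add(7, Mul(-1, Pow(Add(6, 1), 2))), Add(4, Pow(Add(Add(-5, Mul(-1, 0)), -2), 2))) = Mul(Add(7, Mul(-1, Pow(7, 2))), Add(4, Pow(Add(Add(-5, 0), -2), 2))) = Mul(Add(7, Mul(-1, 49)), Add(4, Pow(Add(-5, -2), 2))) = Mul(Add(7, -49), Add(4, Pow(-7, 2))) = Mul(-42, Add(4, 49)) = Mul(-42, 53) = -2226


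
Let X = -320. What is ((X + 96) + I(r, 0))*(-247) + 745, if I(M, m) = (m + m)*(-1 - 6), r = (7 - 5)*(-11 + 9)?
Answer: 56073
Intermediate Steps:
r = -4 (r = 2*(-2) = -4)
I(M, m) = -14*m (I(M, m) = (2*m)*(-7) = -14*m)
((X + 96) + I(r, 0))*(-247) + 745 = ((-320 + 96) - 14*0)*(-247) + 745 = (-224 + 0)*(-247) + 745 = -224*(-247) + 745 = 55328 + 745 = 56073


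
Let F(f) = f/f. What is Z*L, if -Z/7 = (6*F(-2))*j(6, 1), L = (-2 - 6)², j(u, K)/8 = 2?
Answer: -43008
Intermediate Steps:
F(f) = 1
j(u, K) = 16 (j(u, K) = 8*2 = 16)
L = 64 (L = (-8)² = 64)
Z = -672 (Z = -7*6*1*16 = -42*16 = -7*96 = -672)
Z*L = -672*64 = -43008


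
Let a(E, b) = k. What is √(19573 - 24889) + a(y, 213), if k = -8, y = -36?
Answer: -8 + 2*I*√1329 ≈ -8.0 + 72.911*I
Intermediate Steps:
a(E, b) = -8
√(19573 - 24889) + a(y, 213) = √(19573 - 24889) - 8 = √(-5316) - 8 = 2*I*√1329 - 8 = -8 + 2*I*√1329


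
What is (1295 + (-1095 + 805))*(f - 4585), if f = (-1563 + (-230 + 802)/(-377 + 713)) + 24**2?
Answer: -156748175/28 ≈ -5.5982e+6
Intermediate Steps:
f = -82765/84 (f = (-1563 + 572/336) + 576 = (-1563 + 572*(1/336)) + 576 = (-1563 + 143/84) + 576 = -131149/84 + 576 = -82765/84 ≈ -985.30)
(1295 + (-1095 + 805))*(f - 4585) = (1295 + (-1095 + 805))*(-82765/84 - 4585) = (1295 - 290)*(-467905/84) = 1005*(-467905/84) = -156748175/28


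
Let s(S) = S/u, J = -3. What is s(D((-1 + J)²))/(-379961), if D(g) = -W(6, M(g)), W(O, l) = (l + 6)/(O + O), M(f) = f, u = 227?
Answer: 11/517506882 ≈ 2.1256e-8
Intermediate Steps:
W(O, l) = (6 + l)/(2*O) (W(O, l) = (6 + l)/((2*O)) = (6 + l)*(1/(2*O)) = (6 + l)/(2*O))
D(g) = -½ - g/12 (D(g) = -(6 + g)/(2*6) = -(½ + g/12) = -½ - g/12)
s(S) = S/227
s(D((-1 + J)²))/(-379961) = ((-½ - (-1 - 3)²/12)/227)/(-379961) = ((-½ - 1/12*(-4)²)/227)*(-1/379961) = ((-½ - 1/12*16)/227)*(-1/379961) = ((-½ - 4/3)/227)*(-1/379961) = ((1/227)*(-11/6))*(-1/379961) = -11/1362*(-1/379961) = 11/517506882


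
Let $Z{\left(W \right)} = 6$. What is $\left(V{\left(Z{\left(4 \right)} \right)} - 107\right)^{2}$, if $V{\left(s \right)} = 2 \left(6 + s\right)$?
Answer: $6889$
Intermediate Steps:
$V{\left(s \right)} = 12 + 2 s$
$\left(V{\left(Z{\left(4 \right)} \right)} - 107\right)^{2} = \left(\left(12 + 2 \cdot 6\right) - 107\right)^{2} = \left(\left(12 + 12\right) - 107\right)^{2} = \left(24 - 107\right)^{2} = \left(-83\right)^{2} = 6889$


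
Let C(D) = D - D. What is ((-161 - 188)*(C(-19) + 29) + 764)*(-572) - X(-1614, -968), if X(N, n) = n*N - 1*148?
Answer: 3790000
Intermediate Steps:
X(N, n) = -148 + N*n (X(N, n) = N*n - 148 = -148 + N*n)
C(D) = 0
((-161 - 188)*(C(-19) + 29) + 764)*(-572) - X(-1614, -968) = ((-161 - 188)*(0 + 29) + 764)*(-572) - (-148 - 1614*(-968)) = (-349*29 + 764)*(-572) - (-148 + 1562352) = (-10121 + 764)*(-572) - 1*1562204 = -9357*(-572) - 1562204 = 5352204 - 1562204 = 3790000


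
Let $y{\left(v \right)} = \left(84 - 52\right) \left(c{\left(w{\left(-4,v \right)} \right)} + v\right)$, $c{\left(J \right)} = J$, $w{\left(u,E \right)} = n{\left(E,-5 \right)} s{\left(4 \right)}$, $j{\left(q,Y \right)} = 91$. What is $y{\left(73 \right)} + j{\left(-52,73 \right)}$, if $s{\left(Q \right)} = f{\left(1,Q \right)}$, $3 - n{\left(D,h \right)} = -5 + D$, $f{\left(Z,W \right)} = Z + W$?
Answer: $-7973$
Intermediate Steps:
$f{\left(Z,W \right)} = W + Z$
$n{\left(D,h \right)} = 8 - D$ ($n{\left(D,h \right)} = 3 - \left(-5 + D\right) = 8 - D$)
$s{\left(Q \right)} = 1 + Q$ ($s{\left(Q \right)} = Q + 1 = 1 + Q$)
$w{\left(u,E \right)} = 40 - 5 E$ ($w{\left(u,E \right)} = \left(8 - E\right) \left(1 + 4\right) = \left(8 - E\right) 5 = 40 - 5 E$)
$y{\left(v \right)} = 1280 - 128 v$ ($y{\left(v \right)} = \left(84 - 52\right) \left(\left(40 - 5 v\right) + v\right) = 32 \left(40 - 4 v\right) = 1280 - 128 v$)
$y{\left(73 \right)} + j{\left(-52,73 \right)} = \left(1280 - 9344\right) + 91 = -8064 + 91 = -7973$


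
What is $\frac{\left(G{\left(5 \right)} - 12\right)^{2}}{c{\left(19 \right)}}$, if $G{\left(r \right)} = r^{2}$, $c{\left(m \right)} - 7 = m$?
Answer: $\frac{13}{2} \approx 6.5$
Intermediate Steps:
$c{\left(m \right)} = 7 + m$
$\frac{\left(G{\left(5 \right)} - 12\right)^{2}}{c{\left(19 \right)}} = \frac{\left(5^{2} - 12\right)^{2}}{7 + 19} = \frac{\left(25 - 12\right)^{2}}{26} = 13^{2} \cdot \frac{1}{26} = 169 \cdot \frac{1}{26} = \frac{13}{2}$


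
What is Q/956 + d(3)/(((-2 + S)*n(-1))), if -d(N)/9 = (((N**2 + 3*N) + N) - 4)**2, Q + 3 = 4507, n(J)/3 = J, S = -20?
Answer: -182441/5258 ≈ -34.698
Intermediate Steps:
n(J) = 3*J
Q = 4504 (Q = -3 + 4507 = 4504)
d(N) = -9*(-4 + N**2 + 4*N)**2 (d(N) = -9*(((N**2 + 3*N) + N) - 4)**2 = -9*((N**2 + 4*N) - 4)**2 = -9*(-4 + N**2 + 4*N)**2)
Q/956 + d(3)/(((-2 + S)*n(-1))) = 4504/956 + (-9*(-4 + 3**2 + 4*3)**2)/(((-2 - 20)*(3*(-1)))) = 4504*(1/956) + (-9*(-4 + 9 + 12)**2)/((-22*(-3))) = 1126/239 - 9*17**2/66 = 1126/239 - 9*289*(1/66) = 1126/239 - 2601*1/66 = 1126/239 - 867/22 = -182441/5258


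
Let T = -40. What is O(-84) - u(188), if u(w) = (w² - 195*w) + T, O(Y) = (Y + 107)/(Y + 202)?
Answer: 160031/118 ≈ 1356.2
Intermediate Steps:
O(Y) = (107 + Y)/(202 + Y)
u(w) = -40 + w² - 195*w (u(w) = (w² - 195*w) - 40 = -40 + w² - 195*w)
O(-84) - u(188) = (107 - 84)/(202 - 84) - (-40 + 188² - 195*188) = 23/118 - (-40 + 35344 - 36660) = (1/118)*23 - 1*(-1356) = 23/118 + 1356 = 160031/118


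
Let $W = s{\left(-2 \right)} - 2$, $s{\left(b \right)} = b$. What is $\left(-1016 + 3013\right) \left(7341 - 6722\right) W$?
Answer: $-4944572$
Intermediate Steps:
$W = -4$ ($W = -2 - 2 = -4$)
$\left(-1016 + 3013\right) \left(7341 - 6722\right) W = \left(-1016 + 3013\right) \left(7341 - 6722\right) \left(-4\right) = 1997 \cdot 619 \left(-4\right) = 1236143 \left(-4\right) = -4944572$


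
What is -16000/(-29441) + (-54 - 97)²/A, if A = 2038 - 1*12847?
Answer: -498340241/318227769 ≈ -1.5660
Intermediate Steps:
A = -10809 (A = 2038 - 12847 = -10809)
-16000/(-29441) + (-54 - 97)²/A = -16000/(-29441) + (-54 - 97)²/(-10809) = -16000*(-1/29441) + (-151)²*(-1/10809) = 16000/29441 + 22801*(-1/10809) = 16000/29441 - 22801/10809 = -498340241/318227769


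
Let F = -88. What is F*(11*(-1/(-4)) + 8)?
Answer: -946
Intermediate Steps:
F*(11*(-1/(-4)) + 8) = -88*(11*(-1/(-4)) + 8) = -88*(11*(-1*(-1/4)) + 8) = -88*(11*(1/4) + 8) = -88*(11/4 + 8) = -88*43/4 = -946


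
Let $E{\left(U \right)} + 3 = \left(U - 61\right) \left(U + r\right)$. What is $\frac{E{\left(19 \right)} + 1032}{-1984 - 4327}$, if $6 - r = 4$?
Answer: $- \frac{147}{6311} \approx -0.023293$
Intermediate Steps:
$r = 2$ ($r = 6 - 4 = 2$)
$E{\left(U \right)} = -3 + \left(-61 + U\right) \left(2 + U\right)$ ($E{\left(U \right)} = -3 + \left(U - 61\right) \left(U + 2\right) = -3 + \left(-61 + U\right) \left(2 + U\right)$)
$\frac{E{\left(19 \right)} + 1032}{-1984 - 4327} = \frac{\left(-125 + 19^{2} - 1121\right) + 1032}{-1984 - 4327} = \frac{\left(-125 + 361 - 1121\right) + 1032}{-6311} = \left(-885 + 1032\right) \left(- \frac{1}{6311}\right) = 147 \left(- \frac{1}{6311}\right) = - \frac{147}{6311}$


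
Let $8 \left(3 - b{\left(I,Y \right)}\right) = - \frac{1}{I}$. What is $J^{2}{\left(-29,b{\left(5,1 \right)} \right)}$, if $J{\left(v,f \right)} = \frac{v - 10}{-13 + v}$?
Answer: $\frac{169}{196} \approx 0.86224$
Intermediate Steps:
$b{\left(I,Y \right)} = 3 + \frac{1}{8 I}$ ($b{\left(I,Y \right)} = 3 - \frac{\left(-1\right) \frac{1}{I}}{8} = 3 + \frac{1}{8 I}$)
$J{\left(v,f \right)} = \frac{-10 + v}{-13 + v}$
$J^{2}{\left(-29,b{\left(5,1 \right)} \right)} = \left(\frac{-10 - 29}{-13 - 29}\right)^{2} = \left(\frac{1}{-42} \left(-39\right)\right)^{2} = \left(\left(- \frac{1}{42}\right) \left(-39\right)\right)^{2} = \left(\frac{13}{14}\right)^{2} = \frac{169}{196}$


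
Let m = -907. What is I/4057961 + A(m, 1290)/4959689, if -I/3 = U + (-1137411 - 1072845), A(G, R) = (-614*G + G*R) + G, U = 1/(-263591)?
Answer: 8011795936810711810/5305091651175597239 ≈ 1.5102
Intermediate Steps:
U = -1/263591 ≈ -3.7938e-6
A(G, R) = -613*G + G*R
I = 1747810767891/263591 (I = -3*(-1/263591 + (-1137411 - 1072845)) = -3*(-1/263591 - 2210256) = -3*(-582603589297/263591) = 1747810767891/263591 ≈ 6.6308e+6)
I/4057961 + A(m, 1290)/4959689 = (1747810767891/263591)/4057961 - 907*(-613 + 1290)/4959689 = (1747810767891/263591)*(1/4057961) - 907*677*(1/4959689) = 1747810767891/1069641997951 - 614039*1/4959689 = 1747810767891/1069641997951 - 614039/4959689 = 8011795936810711810/5305091651175597239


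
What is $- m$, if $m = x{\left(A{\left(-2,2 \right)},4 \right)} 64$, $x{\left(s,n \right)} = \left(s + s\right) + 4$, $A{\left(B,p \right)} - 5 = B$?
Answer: $-640$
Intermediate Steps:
$A{\left(B,p \right)} = 5 + B$
$x{\left(s,n \right)} = 4 + 2 s$ ($x{\left(s,n \right)} = 2 s + 4 = 4 + 2 s$)
$m = 640$ ($m = \left(4 + 2 \left(5 - 2\right)\right) 64 = \left(4 + 2 \cdot 3\right) 64 = \left(4 + 6\right) 64 = 10 \cdot 64 = 640$)
$- m = \left(-1\right) 640 = -640$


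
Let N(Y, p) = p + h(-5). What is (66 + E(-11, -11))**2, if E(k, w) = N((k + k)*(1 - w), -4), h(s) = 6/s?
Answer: 92416/25 ≈ 3696.6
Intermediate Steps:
N(Y, p) = -6/5 + p (N(Y, p) = p + 6/(-5) = p + 6*(-1/5) = p - 6/5 = -6/5 + p)
E(k, w) = -26/5 (E(k, w) = -6/5 - 4 = -26/5)
(66 + E(-11, -11))**2 = (66 - 26/5)**2 = (304/5)**2 = 92416/25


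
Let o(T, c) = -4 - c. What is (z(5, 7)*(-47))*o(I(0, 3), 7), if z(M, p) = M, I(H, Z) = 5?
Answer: 2585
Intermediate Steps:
(z(5, 7)*(-47))*o(I(0, 3), 7) = (5*(-47))*(-4 - 1*7) = -235*(-4 - 7) = -235*(-11) = 2585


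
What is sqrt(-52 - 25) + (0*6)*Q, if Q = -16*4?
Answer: I*sqrt(77) ≈ 8.775*I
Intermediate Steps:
Q = -64
sqrt(-52 - 25) + (0*6)*Q = sqrt(-52 - 25) + (0*6)*(-64) = sqrt(-77) + 0*(-64) = I*sqrt(77) + 0 = I*sqrt(77)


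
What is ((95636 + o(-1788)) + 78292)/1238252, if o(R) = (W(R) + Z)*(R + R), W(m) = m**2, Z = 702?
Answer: -2858652042/309563 ≈ -9234.5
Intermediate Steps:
o(R) = 2*R*(702 + R**2) (o(R) = (R**2 + 702)*(R + R) = (702 + R**2)*(2*R) = 2*R*(702 + R**2))
((95636 + o(-1788)) + 78292)/1238252 = ((95636 + 2*(-1788)*(702 + (-1788)**2)) + 78292)/1238252 = ((95636 + 2*(-1788)*(702 + 3196944)) + 78292)*(1/1238252) = ((95636 + 2*(-1788)*3197646) + 78292)*(1/1238252) = ((95636 - 11434782096) + 78292)*(1/1238252) = (-11434686460 + 78292)*(1/1238252) = -11434608168*1/1238252 = -2858652042/309563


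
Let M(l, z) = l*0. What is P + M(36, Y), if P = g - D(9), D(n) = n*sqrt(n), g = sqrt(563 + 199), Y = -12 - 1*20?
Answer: -27 + sqrt(762) ≈ 0.60435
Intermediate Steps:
Y = -32 (Y = -12 - 20 = -32)
g = sqrt(762) ≈ 27.604
D(n) = n**(3/2)
M(l, z) = 0
P = -27 + sqrt(762) (P = sqrt(762) - 9**(3/2) = sqrt(762) - 1*27 = sqrt(762) - 27 = -27 + sqrt(762) ≈ 0.60435)
P + M(36, Y) = (-27 + sqrt(762)) + 0 = -27 + sqrt(762)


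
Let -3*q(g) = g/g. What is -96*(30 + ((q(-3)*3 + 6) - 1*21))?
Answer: -1344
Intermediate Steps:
q(g) = -⅓ (q(g) = -g/(3*g) = -⅓*1 = -⅓)
-96*(30 + ((q(-3)*3 + 6) - 1*21)) = -96*(30 + ((-⅓*3 + 6) - 1*21)) = -96*(30 + ((-1 + 6) - 21)) = -96*(30 + (5 - 21)) = -96*(30 - 16) = -96*14 = -1344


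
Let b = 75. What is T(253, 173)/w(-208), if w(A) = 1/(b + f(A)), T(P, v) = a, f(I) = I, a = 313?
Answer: -41629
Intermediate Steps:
T(P, v) = 313
w(A) = 1/(75 + A)
T(253, 173)/w(-208) = 313/(1/(75 - 208)) = 313/(1/(-133)) = 313/(-1/133) = 313*(-133) = -41629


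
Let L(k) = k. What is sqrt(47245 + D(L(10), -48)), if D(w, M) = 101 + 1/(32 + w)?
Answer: sqrt(83518386)/42 ≈ 217.59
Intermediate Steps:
sqrt(47245 + D(L(10), -48)) = sqrt(47245 + (3233 + 101*10)/(32 + 10)) = sqrt(47245 + (3233 + 1010)/42) = sqrt(47245 + (1/42)*4243) = sqrt(47245 + 4243/42) = sqrt(1988533/42) = sqrt(83518386)/42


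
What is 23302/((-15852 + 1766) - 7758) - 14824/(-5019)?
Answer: 103431359/54817518 ≈ 1.8868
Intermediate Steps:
23302/((-15852 + 1766) - 7758) - 14824/(-5019) = 23302/(-14086 - 7758) - 14824*(-1/5019) = 23302/(-21844) + 14824/5019 = 23302*(-1/21844) + 14824/5019 = -11651/10922 + 14824/5019 = 103431359/54817518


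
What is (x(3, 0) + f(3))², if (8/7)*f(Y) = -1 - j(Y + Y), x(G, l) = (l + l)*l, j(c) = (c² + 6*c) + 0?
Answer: 261121/64 ≈ 4080.0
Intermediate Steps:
j(c) = c² + 6*c
x(G, l) = 2*l² (x(G, l) = (2*l)*l = 2*l²)
f(Y) = -7/8 - 7*Y*(6 + 2*Y)/4 (f(Y) = 7*(-1 - (Y + Y)*(6 + (Y + Y)))/8 = 7*(-1 - 2*Y*(6 + 2*Y))/8 = -7/8 - 7*Y*(6 + 2*Y)/4)
(x(3, 0) + f(3))² = (2*0² + (-7/8 - 7/2*3*(3 + 3)))² = (2*0 + (-7/8 - 7/2*3*6))² = (0 + (-7/8 - 63))² = (0 - 511/8)² = (-511/8)² = 261121/64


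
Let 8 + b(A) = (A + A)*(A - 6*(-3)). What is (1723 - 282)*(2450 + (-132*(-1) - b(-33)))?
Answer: 2305600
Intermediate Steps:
b(A) = -8 + 2*A*(18 + A) (b(A) = -8 + (A + A)*(A - 6*(-3)) = -8 + (2*A)*(A + 18) = -8 + (2*A)*(18 + A) = -8 + 2*A*(18 + A))
(1723 - 282)*(2450 + (-132*(-1) - b(-33))) = (1723 - 282)*(2450 + (-132*(-1) - (-8 + 2*(-33)² + 36*(-33)))) = 1441*(2450 + (-33*(-4) - (-8 + 2*1089 - 1188))) = 1441*(2450 + (132 - (-8 + 2178 - 1188))) = 1441*(2450 + (132 - 1*982)) = 1441*(2450 + (132 - 982)) = 1441*(2450 - 850) = 1441*1600 = 2305600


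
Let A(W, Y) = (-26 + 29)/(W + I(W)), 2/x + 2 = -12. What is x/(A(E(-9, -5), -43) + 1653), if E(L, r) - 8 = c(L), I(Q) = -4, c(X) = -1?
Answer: -1/11578 ≈ -8.6371e-5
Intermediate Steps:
x = -⅐ (x = 2/(-2 - 12) = 2/(-14) = 2*(-1/14) = -⅐ ≈ -0.14286)
E(L, r) = 7 (E(L, r) = 8 - 1 = 7)
A(W, Y) = 3/(-4 + W) (A(W, Y) = (-26 + 29)/(W - 4) = 3/(-4 + W))
x/(A(E(-9, -5), -43) + 1653) = -1/(7*(3/(-4 + 7) + 1653)) = -1/(7*(3/3 + 1653)) = -1/(7*(3*(⅓) + 1653)) = -1/(7*(1 + 1653)) = -⅐/1654 = -⅐*1/1654 = -1/11578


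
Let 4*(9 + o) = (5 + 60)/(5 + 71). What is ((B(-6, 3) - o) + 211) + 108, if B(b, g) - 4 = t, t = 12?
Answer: 104511/304 ≈ 343.79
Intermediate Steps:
B(b, g) = 16 (B(b, g) = 4 + 12 = 16)
o = -2671/304 (o = -9 + ((5 + 60)/(5 + 71))/4 = -9 + (65/76)/4 = -9 + (65*(1/76))/4 = -9 + (1/4)*(65/76) = -9 + 65/304 = -2671/304 ≈ -8.7862)
((B(-6, 3) - o) + 211) + 108 = ((16 - 1*(-2671/304)) + 211) + 108 = ((16 + 2671/304) + 211) + 108 = (7535/304 + 211) + 108 = 71679/304 + 108 = 104511/304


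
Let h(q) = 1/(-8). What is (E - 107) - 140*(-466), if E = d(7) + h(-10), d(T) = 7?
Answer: 521119/8 ≈ 65140.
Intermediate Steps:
h(q) = -⅛
E = 55/8 (E = 7 - ⅛ = 55/8 ≈ 6.8750)
(E - 107) - 140*(-466) = (55/8 - 107) - 140*(-466) = -801/8 + 65240 = 521119/8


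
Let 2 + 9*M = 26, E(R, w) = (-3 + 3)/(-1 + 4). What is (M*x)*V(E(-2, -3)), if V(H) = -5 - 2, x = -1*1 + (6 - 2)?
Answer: -56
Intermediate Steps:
E(R, w) = 0 (E(R, w) = 0/3 = 0*(1/3) = 0)
M = 8/3 (M = -2/9 + (1/9)*26 = -2/9 + 26/9 = 8/3 ≈ 2.6667)
x = 3 (x = -1 + 4 = 3)
V(H) = -7
(M*x)*V(E(-2, -3)) = ((8/3)*3)*(-7) = 8*(-7) = -56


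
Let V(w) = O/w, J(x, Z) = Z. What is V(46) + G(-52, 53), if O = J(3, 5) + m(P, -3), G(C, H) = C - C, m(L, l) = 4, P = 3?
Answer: 9/46 ≈ 0.19565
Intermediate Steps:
G(C, H) = 0
O = 9 (O = 5 + 4 = 9)
V(w) = 9/w
V(46) + G(-52, 53) = 9/46 + 0 = 9/46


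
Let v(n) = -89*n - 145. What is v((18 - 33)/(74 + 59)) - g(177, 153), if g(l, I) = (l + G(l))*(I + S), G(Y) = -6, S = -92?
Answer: -1405273/133 ≈ -10566.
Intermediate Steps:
g(l, I) = (-92 + I)*(-6 + l) (g(l, I) = (l - 6)*(I - 92) = (-6 + l)*(-92 + I) = (-92 + I)*(-6 + l))
v(n) = -145 - 89*n
v((18 - 33)/(74 + 59)) - g(177, 153) = (-145 - 89*(18 - 33)/(74 + 59)) - (552 - 92*177 - 6*153 + 153*177) = (-145 - (-1335)/133) - (552 - 16284 - 918 + 27081) = (-145 - (-1335)/133) - 1*10431 = (-145 - 89*(-15/133)) - 10431 = (-145 + 1335/133) - 10431 = -17950/133 - 10431 = -1405273/133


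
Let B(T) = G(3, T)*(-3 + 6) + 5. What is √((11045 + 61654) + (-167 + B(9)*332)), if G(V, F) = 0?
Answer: 4*√4637 ≈ 272.38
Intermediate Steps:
B(T) = 5 (B(T) = 0*(-3 + 6) + 5 = 0*3 + 5 = 0 + 5 = 5)
√((11045 + 61654) + (-167 + B(9)*332)) = √((11045 + 61654) + (-167 + 5*332)) = √(72699 + (-167 + 1660)) = √(72699 + 1493) = √74192 = 4*√4637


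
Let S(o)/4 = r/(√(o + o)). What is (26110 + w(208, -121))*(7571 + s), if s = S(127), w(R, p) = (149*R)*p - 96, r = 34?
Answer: -28194540278 - 253233224*√254/127 ≈ -2.8226e+10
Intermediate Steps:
S(o) = 68*√2/√o (S(o) = 4*(34/(√(o + o))) = 4*(34/(√(2*o))) = 4*(34/((√2*√o))) = 4*(34*(√2/(2*√o))) = 4*(17*√2/√o) = 68*√2/√o)
w(R, p) = -96 + 149*R*p (w(R, p) = 149*R*p - 96 = -96 + 149*R*p)
s = 68*√254/127 (s = 68*√2/√127 = 68*√2*(√127/127) = 68*√254/127 ≈ 8.5334)
(26110 + w(208, -121))*(7571 + s) = (26110 + (-96 + 149*208*(-121)))*(7571 + 68*√254/127) = (26110 + (-96 - 3750032))*(7571 + 68*√254/127) = (26110 - 3750128)*(7571 + 68*√254/127) = -3724018*(7571 + 68*√254/127) = -28194540278 - 253233224*√254/127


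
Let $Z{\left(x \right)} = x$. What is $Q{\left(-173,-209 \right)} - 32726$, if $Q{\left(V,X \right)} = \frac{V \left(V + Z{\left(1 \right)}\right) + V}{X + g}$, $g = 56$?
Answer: $- \frac{559629}{17} \approx -32919.0$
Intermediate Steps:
$Q{\left(V,X \right)} = \frac{V + V \left(1 + V\right)}{56 + X}$ ($Q{\left(V,X \right)} = \frac{V \left(V + 1\right) + V}{X + 56} = \frac{V \left(1 + V\right) + V}{56 + X} = \frac{V + V \left(1 + V\right)}{56 + X}$)
$Q{\left(-173,-209 \right)} - 32726 = - \frac{173 \left(2 - 173\right)}{56 - 209} - 32726 = \left(-173\right) \frac{1}{-153} \left(-171\right) - 32726 = \left(-173\right) \left(- \frac{1}{153}\right) \left(-171\right) - 32726 = - \frac{3287}{17} - 32726 = - \frac{559629}{17}$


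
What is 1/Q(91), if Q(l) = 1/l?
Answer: 91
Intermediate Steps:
1/Q(91) = 1/(1/91) = 91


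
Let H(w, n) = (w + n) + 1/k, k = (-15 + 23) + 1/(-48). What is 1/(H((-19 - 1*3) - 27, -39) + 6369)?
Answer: 383/2405671 ≈ 0.00015921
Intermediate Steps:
k = 383/48 (k = 8 - 1/48 = 383/48 ≈ 7.9792)
H(w, n) = 48/383 + n + w (H(w, n) = (w + n) + 1/(383/48) = (n + w) + 48/383 = 48/383 + n + w)
1/(H((-19 - 1*3) - 27, -39) + 6369) = 1/((48/383 - 39 + ((-19 - 1*3) - 27)) + 6369) = 1/((48/383 - 39 + ((-19 - 3) - 27)) + 6369) = 1/((48/383 - 39 + (-22 - 27)) + 6369) = 1/((48/383 - 39 - 49) + 6369) = 1/(-33656/383 + 6369) = 1/(2405671/383) = 383/2405671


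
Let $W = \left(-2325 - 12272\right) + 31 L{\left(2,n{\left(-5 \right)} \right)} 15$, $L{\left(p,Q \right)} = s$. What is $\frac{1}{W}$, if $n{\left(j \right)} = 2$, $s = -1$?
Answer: $- \frac{1}{15062} \approx -6.6392 \cdot 10^{-5}$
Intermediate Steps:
$L{\left(p,Q \right)} = -1$
$W = -15062$ ($W = \left(-2325 - 12272\right) + 31 \left(-1\right) 15 = -14597 - 465 = -15062$)
$\frac{1}{W} = \frac{1}{-15062} = - \frac{1}{15062}$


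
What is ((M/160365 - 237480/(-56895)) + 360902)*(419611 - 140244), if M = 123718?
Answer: 61328561105114668948/608264445 ≈ 1.0083e+11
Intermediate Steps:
((M/160365 - 237480/(-56895)) + 360902)*(419611 - 140244) = ((123718/160365 - 237480/(-56895)) + 360902)*(419611 - 140244) = ((123718*(1/160365) - 237480*(-1/56895)) + 360902)*279367 = ((123718/160365 + 15832/3793) + 360902)*279367 = (3008161054/608264445 + 360902)*279367 = (219526862890444/608264445)*279367 = 61328561105114668948/608264445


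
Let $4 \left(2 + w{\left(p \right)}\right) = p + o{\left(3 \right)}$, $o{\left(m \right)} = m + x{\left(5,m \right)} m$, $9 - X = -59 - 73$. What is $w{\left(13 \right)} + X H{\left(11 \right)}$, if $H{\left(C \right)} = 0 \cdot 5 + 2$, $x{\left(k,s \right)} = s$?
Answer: $\frac{1145}{4} \approx 286.25$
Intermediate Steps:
$X = 141$ ($X = 9 - \left(-59 - 73\right) = 9 - -132 = 9 + 132 = 141$)
$o{\left(m \right)} = m + m^{2}$ ($o{\left(m \right)} = m + m m = m + m^{2}$)
$w{\left(p \right)} = 1 + \frac{p}{4}$ ($w{\left(p \right)} = -2 + \frac{p + 3 \left(1 + 3\right)}{4} = -2 + \frac{p + 3 \cdot 4}{4} = -2 + \frac{p + 12}{4} = -2 + \frac{12 + p}{4} = -2 + \left(3 + \frac{p}{4}\right) = 1 + \frac{p}{4}$)
$H{\left(C \right)} = 2$ ($H{\left(C \right)} = 0 + 2 = 2$)
$w{\left(13 \right)} + X H{\left(11 \right)} = \left(1 + \frac{1}{4} \cdot 13\right) + 141 \cdot 2 = \left(1 + \frac{13}{4}\right) + 282 = \frac{17}{4} + 282 = \frac{1145}{4}$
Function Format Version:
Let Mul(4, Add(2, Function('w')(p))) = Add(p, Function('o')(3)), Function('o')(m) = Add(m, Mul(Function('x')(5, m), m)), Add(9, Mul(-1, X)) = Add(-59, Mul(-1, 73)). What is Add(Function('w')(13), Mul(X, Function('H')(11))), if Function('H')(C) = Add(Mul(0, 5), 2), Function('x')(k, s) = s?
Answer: Rational(1145, 4) ≈ 286.25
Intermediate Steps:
X = 141 (X = Add(9, Mul(-1, Add(-59, Mul(-1, 73)))) = Add(9, Mul(-1, Add(-59, -73))) = Add(9, Mul(-1, -132)) = Add(9, 132) = 141)
Function('o')(m) = Add(m, Pow(m, 2)) (Function('o')(m) = Add(m, Mul(m, m)) = Add(m, Pow(m, 2)))
Function('w')(p) = Add(1, Mul(Rational(1, 4), p)) (Function('w')(p) = Add(-2, Mul(Rational(1, 4), Add(p, Mul(3, Add(1, 3))))) = Add(-2, Mul(Rational(1, 4), Add(p, Mul(3, 4)))) = Add(-2, Mul(Rational(1, 4), Add(p, 12))) = Add(-2, Mul(Rational(1, 4), Add(12, p))) = Add(-2, Add(3, Mul(Rational(1, 4), p))) = Add(1, Mul(Rational(1, 4), p)))
Function('H')(C) = 2 (Function('H')(C) = Add(0, 2) = 2)
Add(Function('w')(13), Mul(X, Function('H')(11))) = Add(Add(1, Mul(Rational(1, 4), 13)), Mul(141, 2)) = Add(Add(1, Rational(13, 4)), 282) = Add(Rational(17, 4), 282) = Rational(1145, 4)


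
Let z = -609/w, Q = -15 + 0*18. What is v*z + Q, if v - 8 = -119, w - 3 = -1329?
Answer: -29163/442 ≈ -65.980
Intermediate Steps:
w = -1326 (w = 3 - 1329 = -1326)
v = -111 (v = 8 - 119 = -111)
Q = -15 (Q = -15 + 0 = -15)
z = 203/442 (z = -609/(-1326) = -609*(-1/1326) = 203/442 ≈ 0.45928)
v*z + Q = -111*203/442 - 15 = -22533/442 - 15 = -29163/442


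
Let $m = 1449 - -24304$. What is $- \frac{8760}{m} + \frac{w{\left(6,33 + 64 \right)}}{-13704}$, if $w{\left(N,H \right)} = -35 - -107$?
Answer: $- \frac{5079219}{14704963} \approx -0.34541$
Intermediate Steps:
$m = 25753$ ($m = 1449 + 24304 = 25753$)
$w{\left(N,H \right)} = 72$ ($w{\left(N,H \right)} = -35 + 107 = 72$)
$- \frac{8760}{m} + \frac{w{\left(6,33 + 64 \right)}}{-13704} = - \frac{8760}{25753} + \frac{72}{-13704} = \left(-8760\right) \frac{1}{25753} + 72 \left(- \frac{1}{13704}\right) = - \frac{8760}{25753} - \frac{3}{571} = - \frac{5079219}{14704963}$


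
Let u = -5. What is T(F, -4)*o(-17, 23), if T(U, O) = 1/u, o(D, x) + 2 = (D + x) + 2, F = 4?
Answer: -6/5 ≈ -1.2000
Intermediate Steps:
o(D, x) = D + x (o(D, x) = -2 + ((D + x) + 2) = -2 + (2 + D + x) = D + x)
T(U, O) = -⅕ (T(U, O) = 1/(-5) = -⅕)
T(F, -4)*o(-17, 23) = -(-17 + 23)/5 = -⅕*6 = -6/5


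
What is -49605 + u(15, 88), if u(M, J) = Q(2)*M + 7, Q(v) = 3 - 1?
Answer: -49568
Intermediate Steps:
Q(v) = 2
u(M, J) = 7 + 2*M (u(M, J) = 2*M + 7 = 7 + 2*M)
-49605 + u(15, 88) = -49605 + (7 + 2*15) = -49605 + (7 + 30) = -49605 + 37 = -49568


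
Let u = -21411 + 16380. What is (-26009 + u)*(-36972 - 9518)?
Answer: 1443049600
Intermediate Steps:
u = -5031
(-26009 + u)*(-36972 - 9518) = (-26009 - 5031)*(-36972 - 9518) = -31040*(-46490) = 1443049600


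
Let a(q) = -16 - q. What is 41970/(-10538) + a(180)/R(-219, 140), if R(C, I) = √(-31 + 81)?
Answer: -20985/5269 - 98*√2/5 ≈ -31.701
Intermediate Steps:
R(C, I) = 5*√2 (R(C, I) = √50 = 5*√2)
41970/(-10538) + a(180)/R(-219, 140) = 41970/(-10538) + (-16 - 1*180)/((5*√2)) = 41970*(-1/10538) + (-16 - 180)*(√2/10) = -20985/5269 - 98*√2/5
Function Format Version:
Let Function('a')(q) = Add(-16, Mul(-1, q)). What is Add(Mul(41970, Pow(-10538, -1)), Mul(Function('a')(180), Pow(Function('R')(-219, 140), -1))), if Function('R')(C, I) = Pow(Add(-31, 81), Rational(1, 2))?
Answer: Add(Rational(-20985, 5269), Mul(Rational(-98, 5), Pow(2, Rational(1, 2)))) ≈ -31.701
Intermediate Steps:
Function('R')(C, I) = Mul(5, Pow(2, Rational(1, 2))) (Function('R')(C, I) = Pow(50, Rational(1, 2)) = Mul(5, Pow(2, Rational(1, 2))))
Add(Mul(41970, Pow(-10538, -1)), Mul(Function('a')(180), Pow(Function('R')(-219, 140), -1))) = Add(Mul(41970, Pow(-10538, -1)), Mul(Add(-16, Mul(-1, 180)), Pow(Mul(5, Pow(2, Rational(1, 2))), -1))) = Add(Mul(41970, Rational(-1, 10538)), Mul(Add(-16, -180), Mul(Rational(1, 10), Pow(2, Rational(1, 2))))) = Add(Rational(-20985, 5269), Mul(-196, Mul(Rational(1, 10), Pow(2, Rational(1, 2))))) = Add(Rational(-20985, 5269), Mul(Rational(-98, 5), Pow(2, Rational(1, 2))))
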